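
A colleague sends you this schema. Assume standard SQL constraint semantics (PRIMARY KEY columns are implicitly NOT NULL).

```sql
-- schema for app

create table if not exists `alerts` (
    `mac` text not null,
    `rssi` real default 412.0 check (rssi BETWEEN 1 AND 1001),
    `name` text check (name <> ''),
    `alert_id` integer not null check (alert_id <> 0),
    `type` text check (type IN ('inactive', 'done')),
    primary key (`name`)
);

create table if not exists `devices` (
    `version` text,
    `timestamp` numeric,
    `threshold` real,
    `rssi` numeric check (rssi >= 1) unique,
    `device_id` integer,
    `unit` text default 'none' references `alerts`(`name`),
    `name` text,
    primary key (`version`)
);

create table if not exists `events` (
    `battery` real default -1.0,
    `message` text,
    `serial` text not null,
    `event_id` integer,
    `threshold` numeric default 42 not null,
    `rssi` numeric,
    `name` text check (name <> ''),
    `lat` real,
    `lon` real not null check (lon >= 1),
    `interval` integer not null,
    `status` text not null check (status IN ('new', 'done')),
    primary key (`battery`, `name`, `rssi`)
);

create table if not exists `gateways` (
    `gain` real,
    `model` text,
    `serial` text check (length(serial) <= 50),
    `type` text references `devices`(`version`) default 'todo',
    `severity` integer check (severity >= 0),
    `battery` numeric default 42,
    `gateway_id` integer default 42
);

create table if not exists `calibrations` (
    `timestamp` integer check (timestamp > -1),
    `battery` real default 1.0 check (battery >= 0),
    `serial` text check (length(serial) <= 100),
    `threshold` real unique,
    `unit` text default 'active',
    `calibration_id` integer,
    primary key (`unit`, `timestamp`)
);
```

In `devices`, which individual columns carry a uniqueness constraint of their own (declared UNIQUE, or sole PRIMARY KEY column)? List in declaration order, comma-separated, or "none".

- version: single-column PRIMARY KEY → unique.
- timestamp: no UNIQUE or single-column PK constraint.
- threshold: no UNIQUE or single-column PK constraint.
- rssi: declared UNIQUE → unique.
- device_id: no UNIQUE or single-column PK constraint.
- unit: no UNIQUE or single-column PK constraint.
- name: no UNIQUE or single-column PK constraint.

version, rssi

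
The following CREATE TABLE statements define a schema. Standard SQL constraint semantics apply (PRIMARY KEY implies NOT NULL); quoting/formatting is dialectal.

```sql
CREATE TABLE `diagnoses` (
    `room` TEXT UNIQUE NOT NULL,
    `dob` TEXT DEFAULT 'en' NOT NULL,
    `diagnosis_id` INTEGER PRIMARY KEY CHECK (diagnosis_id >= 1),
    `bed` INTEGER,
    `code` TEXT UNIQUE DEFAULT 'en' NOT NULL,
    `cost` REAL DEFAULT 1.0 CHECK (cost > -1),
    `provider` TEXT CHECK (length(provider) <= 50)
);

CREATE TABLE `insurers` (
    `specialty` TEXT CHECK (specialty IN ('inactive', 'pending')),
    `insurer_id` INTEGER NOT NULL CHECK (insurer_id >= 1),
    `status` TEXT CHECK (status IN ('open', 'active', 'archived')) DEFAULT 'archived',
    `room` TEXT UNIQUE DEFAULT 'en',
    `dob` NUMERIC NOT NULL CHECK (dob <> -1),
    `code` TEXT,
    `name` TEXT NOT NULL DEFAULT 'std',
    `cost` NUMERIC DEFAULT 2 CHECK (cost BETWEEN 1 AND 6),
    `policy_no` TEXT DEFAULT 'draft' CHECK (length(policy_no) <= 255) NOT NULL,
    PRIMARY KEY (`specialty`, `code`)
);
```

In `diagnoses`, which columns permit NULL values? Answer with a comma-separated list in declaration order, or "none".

- room: declared NOT NULL → not nullable.
- dob: declared NOT NULL → not nullable.
- diagnosis_id: part of the PRIMARY KEY, which implies NOT NULL → not nullable.
- bed: no NOT NULL constraint applies → nullable.
- code: declared NOT NULL → not nullable.
- cost: CHECK does not forbid NULL (a CHECK constraint passes when its expression is NULL) → nullable.
- provider: CHECK does not forbid NULL (a CHECK constraint passes when its expression is NULL) → nullable.

bed, cost, provider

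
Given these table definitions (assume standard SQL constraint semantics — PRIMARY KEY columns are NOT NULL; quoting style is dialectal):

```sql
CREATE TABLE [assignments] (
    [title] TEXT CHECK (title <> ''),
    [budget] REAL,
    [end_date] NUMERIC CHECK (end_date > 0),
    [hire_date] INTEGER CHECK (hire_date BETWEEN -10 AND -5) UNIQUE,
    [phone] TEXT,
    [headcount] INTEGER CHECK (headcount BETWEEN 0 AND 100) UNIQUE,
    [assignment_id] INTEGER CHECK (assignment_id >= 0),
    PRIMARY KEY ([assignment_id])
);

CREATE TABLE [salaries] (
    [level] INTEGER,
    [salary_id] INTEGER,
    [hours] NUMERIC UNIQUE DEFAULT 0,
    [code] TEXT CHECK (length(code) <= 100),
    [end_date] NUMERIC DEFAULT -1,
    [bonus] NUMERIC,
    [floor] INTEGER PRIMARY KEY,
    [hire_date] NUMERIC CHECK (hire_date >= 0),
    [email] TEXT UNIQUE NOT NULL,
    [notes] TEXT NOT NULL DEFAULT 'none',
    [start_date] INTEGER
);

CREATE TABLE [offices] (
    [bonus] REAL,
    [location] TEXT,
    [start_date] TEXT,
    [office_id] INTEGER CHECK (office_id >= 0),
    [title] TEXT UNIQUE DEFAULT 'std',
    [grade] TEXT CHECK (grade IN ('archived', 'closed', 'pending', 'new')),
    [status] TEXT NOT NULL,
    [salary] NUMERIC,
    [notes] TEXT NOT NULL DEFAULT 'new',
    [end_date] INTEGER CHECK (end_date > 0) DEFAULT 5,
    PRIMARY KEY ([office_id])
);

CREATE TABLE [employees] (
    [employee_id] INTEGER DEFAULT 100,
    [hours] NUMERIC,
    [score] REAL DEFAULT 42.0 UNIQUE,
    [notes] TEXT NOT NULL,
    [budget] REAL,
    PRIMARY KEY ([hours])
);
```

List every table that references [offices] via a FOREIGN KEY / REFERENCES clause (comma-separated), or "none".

none

No REFERENCES clause anywhere in the schema names offices.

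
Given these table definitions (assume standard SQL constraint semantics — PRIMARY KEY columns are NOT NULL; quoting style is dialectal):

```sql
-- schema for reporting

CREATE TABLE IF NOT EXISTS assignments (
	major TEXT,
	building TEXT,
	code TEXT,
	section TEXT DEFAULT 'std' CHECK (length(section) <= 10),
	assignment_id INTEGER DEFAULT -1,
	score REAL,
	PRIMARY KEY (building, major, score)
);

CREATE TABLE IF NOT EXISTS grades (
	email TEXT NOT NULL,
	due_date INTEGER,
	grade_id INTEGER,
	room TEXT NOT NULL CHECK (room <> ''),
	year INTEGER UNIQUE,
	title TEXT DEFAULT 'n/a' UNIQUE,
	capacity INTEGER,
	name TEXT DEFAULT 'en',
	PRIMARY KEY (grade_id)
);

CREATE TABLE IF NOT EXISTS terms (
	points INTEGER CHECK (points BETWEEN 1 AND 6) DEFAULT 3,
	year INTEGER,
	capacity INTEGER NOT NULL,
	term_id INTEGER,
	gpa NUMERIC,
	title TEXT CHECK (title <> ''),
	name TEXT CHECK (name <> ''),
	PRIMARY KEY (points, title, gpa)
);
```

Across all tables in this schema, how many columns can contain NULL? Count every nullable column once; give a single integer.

assignments: 3 nullable (code, section, assignment_id — PK (building, major, score) and explicit NOT NULL columns excluded).
grades: 5 nullable (due_date, year, title, capacity, name — PK (grade_id) and explicit NOT NULL columns excluded).
terms: 3 nullable (year, term_id, name — PK (points, title, gpa) and explicit NOT NULL columns excluded).
Total: 3 + 5 + 3 = 11.

11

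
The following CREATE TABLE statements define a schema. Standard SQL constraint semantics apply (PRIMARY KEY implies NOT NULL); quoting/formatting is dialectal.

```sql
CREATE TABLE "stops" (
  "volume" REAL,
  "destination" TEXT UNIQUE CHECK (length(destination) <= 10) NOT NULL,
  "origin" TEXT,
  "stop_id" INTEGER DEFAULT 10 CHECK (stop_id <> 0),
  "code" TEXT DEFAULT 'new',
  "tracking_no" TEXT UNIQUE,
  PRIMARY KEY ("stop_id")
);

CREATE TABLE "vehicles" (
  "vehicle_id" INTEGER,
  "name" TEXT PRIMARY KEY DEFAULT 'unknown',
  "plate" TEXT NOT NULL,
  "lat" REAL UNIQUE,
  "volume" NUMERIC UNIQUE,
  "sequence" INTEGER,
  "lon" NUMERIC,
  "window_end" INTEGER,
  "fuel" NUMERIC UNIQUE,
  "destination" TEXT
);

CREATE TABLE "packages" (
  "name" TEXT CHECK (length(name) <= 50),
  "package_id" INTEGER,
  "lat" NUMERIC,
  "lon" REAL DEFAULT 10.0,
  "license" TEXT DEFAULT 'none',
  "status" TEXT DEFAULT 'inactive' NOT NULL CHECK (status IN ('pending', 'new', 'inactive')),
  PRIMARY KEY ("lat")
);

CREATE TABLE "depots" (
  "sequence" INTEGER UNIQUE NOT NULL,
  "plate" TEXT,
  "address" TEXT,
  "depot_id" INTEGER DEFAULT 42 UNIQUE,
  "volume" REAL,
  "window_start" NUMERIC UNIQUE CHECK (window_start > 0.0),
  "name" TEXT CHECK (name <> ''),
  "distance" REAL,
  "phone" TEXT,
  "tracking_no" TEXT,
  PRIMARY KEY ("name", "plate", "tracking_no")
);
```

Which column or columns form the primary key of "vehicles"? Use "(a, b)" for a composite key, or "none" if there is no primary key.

name is declared PRIMARY KEY inline on the column.

name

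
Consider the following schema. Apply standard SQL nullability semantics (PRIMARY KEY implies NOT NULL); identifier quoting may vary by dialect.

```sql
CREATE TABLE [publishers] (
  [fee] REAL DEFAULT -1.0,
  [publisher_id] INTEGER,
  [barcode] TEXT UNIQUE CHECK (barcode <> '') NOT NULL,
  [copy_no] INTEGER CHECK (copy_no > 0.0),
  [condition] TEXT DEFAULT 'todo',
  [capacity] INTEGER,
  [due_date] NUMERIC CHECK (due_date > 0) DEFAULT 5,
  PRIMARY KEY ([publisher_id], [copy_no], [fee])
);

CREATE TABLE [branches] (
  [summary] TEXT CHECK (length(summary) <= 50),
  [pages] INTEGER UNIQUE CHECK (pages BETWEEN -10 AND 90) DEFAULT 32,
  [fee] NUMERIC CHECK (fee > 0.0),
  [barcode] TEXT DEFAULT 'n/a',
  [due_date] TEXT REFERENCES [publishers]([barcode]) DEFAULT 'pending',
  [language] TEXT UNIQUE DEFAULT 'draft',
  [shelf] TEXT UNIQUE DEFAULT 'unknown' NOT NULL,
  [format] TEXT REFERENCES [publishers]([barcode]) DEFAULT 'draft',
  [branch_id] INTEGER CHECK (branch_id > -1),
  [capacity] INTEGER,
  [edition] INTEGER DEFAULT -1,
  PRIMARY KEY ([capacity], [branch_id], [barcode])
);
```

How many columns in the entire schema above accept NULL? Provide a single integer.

publishers: 3 nullable (condition, capacity, due_date — PK (publisher_id, copy_no, fee) and explicit NOT NULL columns excluded).
branches: 7 nullable (summary, pages, fee, due_date, language, format, edition — PK (capacity, branch_id, barcode) and explicit NOT NULL columns excluded).
Total: 3 + 7 = 10.

10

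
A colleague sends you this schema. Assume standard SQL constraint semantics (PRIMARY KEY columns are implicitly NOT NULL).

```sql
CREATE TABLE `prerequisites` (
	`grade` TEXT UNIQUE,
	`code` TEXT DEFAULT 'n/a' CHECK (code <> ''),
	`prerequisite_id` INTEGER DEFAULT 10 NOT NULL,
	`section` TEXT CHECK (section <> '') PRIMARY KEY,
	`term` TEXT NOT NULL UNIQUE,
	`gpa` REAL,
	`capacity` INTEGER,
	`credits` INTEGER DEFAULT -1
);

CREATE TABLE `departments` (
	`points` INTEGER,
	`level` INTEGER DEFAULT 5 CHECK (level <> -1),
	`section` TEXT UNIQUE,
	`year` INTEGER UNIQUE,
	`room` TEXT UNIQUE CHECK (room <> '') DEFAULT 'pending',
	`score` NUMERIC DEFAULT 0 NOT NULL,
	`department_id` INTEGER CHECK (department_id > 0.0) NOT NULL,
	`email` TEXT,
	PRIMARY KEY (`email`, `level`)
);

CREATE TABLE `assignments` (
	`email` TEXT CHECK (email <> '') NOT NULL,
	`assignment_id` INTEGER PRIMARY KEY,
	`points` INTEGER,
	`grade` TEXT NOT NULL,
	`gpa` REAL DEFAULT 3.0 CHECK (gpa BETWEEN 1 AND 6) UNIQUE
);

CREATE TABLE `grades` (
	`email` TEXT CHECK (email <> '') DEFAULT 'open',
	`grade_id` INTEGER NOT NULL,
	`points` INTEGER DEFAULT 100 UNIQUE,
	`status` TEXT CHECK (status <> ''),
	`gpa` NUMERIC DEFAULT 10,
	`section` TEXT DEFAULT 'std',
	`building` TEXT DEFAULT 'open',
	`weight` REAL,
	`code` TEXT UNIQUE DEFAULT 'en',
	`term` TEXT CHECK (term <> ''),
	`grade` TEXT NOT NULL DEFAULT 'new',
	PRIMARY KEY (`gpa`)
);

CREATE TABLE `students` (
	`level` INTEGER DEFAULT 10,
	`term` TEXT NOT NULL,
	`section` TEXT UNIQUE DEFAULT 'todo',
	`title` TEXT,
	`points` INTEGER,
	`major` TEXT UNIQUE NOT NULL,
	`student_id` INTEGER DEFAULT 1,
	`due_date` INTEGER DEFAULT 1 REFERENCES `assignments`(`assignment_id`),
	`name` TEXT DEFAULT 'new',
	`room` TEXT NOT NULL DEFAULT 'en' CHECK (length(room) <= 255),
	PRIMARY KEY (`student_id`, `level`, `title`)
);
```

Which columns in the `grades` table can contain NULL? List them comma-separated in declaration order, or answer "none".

email, points, status, section, building, weight, code, term

- email: CHECK does not forbid NULL (a CHECK constraint passes when its expression is NULL) → nullable.
- grade_id: declared NOT NULL → not nullable.
- points: UNIQUE does not imply NOT NULL → nullable.
- status: CHECK does not forbid NULL (a CHECK constraint passes when its expression is NULL) → nullable.
- gpa: part of the PRIMARY KEY, which implies NOT NULL → not nullable.
- section: DEFAULT only fills an omitted column; an explicit NULL is still allowed → nullable.
- building: DEFAULT only fills an omitted column; an explicit NULL is still allowed → nullable.
- weight: no NOT NULL constraint applies → nullable.
- code: UNIQUE does not imply NOT NULL → nullable.
- term: CHECK does not forbid NULL (a CHECK constraint passes when its expression is NULL) → nullable.
- grade: declared NOT NULL → not nullable.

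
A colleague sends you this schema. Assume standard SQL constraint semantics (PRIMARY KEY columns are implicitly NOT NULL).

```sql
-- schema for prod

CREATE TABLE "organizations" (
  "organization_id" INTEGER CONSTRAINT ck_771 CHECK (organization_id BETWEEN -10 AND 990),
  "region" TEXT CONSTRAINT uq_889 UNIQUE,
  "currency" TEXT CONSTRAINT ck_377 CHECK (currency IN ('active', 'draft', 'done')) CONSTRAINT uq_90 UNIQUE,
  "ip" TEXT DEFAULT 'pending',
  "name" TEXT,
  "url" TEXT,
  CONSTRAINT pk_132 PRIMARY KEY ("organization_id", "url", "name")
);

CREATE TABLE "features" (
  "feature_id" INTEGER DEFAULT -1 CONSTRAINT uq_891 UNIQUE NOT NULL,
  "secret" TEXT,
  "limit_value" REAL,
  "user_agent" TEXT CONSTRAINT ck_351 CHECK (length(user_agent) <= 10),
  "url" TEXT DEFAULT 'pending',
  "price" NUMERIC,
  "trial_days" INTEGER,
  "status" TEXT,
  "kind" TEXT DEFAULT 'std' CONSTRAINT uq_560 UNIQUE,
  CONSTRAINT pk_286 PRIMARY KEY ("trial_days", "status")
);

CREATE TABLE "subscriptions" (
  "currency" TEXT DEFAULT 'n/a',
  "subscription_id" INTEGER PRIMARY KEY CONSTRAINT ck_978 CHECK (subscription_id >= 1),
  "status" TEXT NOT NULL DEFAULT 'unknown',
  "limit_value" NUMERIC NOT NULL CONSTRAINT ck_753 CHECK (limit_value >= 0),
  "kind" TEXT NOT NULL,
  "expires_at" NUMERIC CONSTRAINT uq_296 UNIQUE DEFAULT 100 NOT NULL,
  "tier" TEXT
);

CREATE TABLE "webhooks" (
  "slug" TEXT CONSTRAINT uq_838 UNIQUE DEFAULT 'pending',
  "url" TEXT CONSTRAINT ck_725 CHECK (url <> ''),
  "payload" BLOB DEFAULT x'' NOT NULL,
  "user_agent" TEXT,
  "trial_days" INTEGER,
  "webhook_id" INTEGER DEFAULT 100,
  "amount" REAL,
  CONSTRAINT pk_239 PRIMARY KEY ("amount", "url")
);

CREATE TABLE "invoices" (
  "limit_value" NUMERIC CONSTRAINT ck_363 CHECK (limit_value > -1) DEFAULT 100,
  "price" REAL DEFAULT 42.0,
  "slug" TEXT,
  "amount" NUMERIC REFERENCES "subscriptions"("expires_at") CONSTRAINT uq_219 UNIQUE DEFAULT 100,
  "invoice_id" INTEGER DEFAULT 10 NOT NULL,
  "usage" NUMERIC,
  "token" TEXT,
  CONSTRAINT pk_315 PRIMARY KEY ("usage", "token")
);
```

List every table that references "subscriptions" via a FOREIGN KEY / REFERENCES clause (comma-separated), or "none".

invoices

- invoices.amount references subscriptions(expires_at).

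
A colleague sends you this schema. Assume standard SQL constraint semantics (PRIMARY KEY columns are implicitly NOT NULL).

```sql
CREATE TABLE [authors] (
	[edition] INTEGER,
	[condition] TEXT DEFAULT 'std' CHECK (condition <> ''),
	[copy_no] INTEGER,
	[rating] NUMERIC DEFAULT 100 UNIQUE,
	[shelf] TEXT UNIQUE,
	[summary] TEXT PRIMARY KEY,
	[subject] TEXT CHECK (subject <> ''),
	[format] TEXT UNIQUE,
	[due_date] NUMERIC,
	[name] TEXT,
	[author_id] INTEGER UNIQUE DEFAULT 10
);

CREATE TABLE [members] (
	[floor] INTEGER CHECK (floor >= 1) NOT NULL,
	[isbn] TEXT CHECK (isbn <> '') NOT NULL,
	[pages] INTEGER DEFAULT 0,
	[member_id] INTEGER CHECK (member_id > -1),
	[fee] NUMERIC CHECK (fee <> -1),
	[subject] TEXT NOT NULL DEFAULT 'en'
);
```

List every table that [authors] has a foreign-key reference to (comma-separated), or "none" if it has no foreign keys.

none

No column in authors has a REFERENCES clause.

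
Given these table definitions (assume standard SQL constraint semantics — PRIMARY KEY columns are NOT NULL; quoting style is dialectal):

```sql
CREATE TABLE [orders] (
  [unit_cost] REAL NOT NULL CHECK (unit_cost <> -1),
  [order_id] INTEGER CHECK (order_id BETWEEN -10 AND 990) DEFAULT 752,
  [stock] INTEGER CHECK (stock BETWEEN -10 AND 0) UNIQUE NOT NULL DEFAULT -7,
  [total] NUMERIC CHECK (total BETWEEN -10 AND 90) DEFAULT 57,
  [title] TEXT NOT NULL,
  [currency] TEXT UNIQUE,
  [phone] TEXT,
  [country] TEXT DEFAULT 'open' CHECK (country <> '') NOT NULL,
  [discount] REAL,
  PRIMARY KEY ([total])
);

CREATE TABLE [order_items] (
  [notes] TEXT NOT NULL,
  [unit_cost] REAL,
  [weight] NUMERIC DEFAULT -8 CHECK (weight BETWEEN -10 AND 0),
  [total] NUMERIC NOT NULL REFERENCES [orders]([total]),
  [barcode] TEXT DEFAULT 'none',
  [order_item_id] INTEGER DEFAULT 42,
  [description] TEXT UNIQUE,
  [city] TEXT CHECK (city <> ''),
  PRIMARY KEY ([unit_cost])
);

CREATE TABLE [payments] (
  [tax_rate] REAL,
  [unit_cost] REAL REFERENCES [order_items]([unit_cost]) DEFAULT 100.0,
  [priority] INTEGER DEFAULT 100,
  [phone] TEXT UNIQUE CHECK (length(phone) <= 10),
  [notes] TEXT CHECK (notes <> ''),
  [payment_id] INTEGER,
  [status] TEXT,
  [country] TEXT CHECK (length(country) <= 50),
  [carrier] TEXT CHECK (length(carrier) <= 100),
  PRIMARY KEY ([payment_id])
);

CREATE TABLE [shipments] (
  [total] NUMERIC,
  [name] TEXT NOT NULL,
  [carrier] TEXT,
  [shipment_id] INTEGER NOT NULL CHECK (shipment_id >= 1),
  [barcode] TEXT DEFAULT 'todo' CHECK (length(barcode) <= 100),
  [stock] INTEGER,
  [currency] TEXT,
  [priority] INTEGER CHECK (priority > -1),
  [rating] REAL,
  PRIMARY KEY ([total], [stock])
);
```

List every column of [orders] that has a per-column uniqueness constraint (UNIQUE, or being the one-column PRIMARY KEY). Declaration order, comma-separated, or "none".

- unit_cost: no UNIQUE or single-column PK constraint.
- order_id: no UNIQUE or single-column PK constraint.
- stock: declared UNIQUE → unique.
- total: single-column PRIMARY KEY → unique.
- title: no UNIQUE or single-column PK constraint.
- currency: declared UNIQUE → unique.
- phone: no UNIQUE or single-column PK constraint.
- country: no UNIQUE or single-column PK constraint.
- discount: no UNIQUE or single-column PK constraint.

stock, total, currency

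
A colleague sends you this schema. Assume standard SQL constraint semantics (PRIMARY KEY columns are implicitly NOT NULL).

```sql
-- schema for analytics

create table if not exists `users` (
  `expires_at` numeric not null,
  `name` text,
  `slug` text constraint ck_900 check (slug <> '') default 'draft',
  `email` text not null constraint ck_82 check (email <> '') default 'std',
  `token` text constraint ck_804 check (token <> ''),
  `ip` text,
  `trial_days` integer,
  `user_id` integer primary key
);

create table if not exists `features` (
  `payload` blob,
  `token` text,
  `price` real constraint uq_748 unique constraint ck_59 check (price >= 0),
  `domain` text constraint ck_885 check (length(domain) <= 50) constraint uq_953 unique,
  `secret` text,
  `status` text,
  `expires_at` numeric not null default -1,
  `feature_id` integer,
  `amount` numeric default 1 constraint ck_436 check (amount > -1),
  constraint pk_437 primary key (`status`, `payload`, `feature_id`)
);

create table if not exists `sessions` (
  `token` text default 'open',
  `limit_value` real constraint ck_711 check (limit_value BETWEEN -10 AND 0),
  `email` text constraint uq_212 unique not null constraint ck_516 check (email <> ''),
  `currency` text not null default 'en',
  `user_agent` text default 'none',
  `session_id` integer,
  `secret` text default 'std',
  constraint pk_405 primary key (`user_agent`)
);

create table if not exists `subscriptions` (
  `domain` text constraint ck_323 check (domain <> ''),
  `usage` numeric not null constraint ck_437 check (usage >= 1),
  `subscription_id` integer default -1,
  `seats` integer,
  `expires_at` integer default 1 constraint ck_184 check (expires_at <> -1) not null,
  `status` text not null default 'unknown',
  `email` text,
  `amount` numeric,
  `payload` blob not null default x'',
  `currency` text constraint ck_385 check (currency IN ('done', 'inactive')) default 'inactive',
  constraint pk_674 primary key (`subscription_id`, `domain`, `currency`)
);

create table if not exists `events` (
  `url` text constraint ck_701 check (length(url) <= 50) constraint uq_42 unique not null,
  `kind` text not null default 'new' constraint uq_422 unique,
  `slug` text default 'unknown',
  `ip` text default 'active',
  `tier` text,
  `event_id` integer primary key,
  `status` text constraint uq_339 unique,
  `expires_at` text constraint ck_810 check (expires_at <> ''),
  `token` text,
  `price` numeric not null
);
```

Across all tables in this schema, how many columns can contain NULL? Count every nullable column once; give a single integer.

users: 5 nullable (name, slug, token, ip, trial_days — PK (user_id) and explicit NOT NULL columns excluded).
features: 5 nullable (token, price, domain, secret, amount — PK (status, payload, feature_id) and explicit NOT NULL columns excluded).
sessions: 4 nullable (token, limit_value, session_id, secret — PK (user_agent) and explicit NOT NULL columns excluded).
subscriptions: 3 nullable (seats, email, amount — PK (subscription_id, domain, currency) and explicit NOT NULL columns excluded).
events: 6 nullable (slug, ip, tier, status, expires_at, token — PK (event_id) and explicit NOT NULL columns excluded).
Total: 5 + 5 + 4 + 3 + 6 = 23.

23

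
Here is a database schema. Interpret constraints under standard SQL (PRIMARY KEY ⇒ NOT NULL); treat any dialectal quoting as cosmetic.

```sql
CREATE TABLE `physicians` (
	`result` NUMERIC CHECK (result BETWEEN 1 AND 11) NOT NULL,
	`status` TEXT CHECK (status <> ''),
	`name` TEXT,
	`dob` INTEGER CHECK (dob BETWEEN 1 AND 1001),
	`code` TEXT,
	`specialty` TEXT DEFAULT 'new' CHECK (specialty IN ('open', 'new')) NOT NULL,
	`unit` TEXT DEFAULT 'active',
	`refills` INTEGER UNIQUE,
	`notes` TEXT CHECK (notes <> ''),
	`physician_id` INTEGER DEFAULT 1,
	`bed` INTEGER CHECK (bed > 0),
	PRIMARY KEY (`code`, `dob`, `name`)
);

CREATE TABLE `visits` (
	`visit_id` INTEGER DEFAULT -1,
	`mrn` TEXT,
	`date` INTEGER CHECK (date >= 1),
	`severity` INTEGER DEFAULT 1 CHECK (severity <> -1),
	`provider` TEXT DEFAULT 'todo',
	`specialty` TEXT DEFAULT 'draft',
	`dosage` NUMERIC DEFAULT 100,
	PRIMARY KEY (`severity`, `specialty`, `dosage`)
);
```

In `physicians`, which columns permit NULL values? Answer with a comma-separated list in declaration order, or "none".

status, unit, refills, notes, physician_id, bed

- result: declared NOT NULL → not nullable.
- status: CHECK does not forbid NULL (a CHECK constraint passes when its expression is NULL) → nullable.
- name: part of the PRIMARY KEY, which implies NOT NULL → not nullable.
- dob: part of the PRIMARY KEY, which implies NOT NULL → not nullable.
- code: part of the PRIMARY KEY, which implies NOT NULL → not nullable.
- specialty: declared NOT NULL → not nullable.
- unit: DEFAULT only fills an omitted column; an explicit NULL is still allowed → nullable.
- refills: UNIQUE does not imply NOT NULL → nullable.
- notes: CHECK does not forbid NULL (a CHECK constraint passes when its expression is NULL) → nullable.
- physician_id: DEFAULT only fills an omitted column; an explicit NULL is still allowed → nullable.
- bed: CHECK does not forbid NULL (a CHECK constraint passes when its expression is NULL) → nullable.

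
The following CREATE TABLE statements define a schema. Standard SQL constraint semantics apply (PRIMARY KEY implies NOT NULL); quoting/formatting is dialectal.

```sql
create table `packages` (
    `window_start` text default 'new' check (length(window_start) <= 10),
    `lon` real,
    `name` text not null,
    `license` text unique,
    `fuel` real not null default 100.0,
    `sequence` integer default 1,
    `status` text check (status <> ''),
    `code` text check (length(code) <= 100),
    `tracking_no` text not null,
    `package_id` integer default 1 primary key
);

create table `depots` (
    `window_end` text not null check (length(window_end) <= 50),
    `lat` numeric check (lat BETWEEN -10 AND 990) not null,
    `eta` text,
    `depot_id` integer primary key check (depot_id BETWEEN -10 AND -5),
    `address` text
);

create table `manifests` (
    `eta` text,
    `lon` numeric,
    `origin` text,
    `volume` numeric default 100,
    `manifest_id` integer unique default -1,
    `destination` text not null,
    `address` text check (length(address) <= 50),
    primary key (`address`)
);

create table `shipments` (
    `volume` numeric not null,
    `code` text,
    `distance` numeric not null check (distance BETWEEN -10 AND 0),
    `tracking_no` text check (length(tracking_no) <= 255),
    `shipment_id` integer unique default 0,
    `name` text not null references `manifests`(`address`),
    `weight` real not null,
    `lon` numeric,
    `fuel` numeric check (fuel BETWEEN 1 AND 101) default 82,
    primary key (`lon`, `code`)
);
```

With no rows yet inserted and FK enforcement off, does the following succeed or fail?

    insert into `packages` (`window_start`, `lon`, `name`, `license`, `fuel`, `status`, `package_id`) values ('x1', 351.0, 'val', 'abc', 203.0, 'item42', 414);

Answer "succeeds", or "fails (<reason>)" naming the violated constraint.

tracking_no is omitted from the column list and has no DEFAULT, so it would receive NULL.
But tracking_no is declared NOT NULL.

fails (NOT NULL on tracking_no)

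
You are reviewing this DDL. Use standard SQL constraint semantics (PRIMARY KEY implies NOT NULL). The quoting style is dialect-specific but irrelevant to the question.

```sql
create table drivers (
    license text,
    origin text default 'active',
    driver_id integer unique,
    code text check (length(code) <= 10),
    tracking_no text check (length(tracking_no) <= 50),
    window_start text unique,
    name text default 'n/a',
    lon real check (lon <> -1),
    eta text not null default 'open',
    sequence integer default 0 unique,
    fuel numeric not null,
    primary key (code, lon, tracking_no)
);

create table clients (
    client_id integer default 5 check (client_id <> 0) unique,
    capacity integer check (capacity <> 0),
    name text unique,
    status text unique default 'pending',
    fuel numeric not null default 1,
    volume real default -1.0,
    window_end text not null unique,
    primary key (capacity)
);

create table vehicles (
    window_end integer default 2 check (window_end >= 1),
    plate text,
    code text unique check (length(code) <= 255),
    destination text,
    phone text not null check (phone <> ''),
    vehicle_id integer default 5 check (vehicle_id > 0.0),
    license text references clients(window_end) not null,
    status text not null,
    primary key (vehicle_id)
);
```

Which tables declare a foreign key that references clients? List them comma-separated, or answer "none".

vehicles

- vehicles.license references clients(window_end).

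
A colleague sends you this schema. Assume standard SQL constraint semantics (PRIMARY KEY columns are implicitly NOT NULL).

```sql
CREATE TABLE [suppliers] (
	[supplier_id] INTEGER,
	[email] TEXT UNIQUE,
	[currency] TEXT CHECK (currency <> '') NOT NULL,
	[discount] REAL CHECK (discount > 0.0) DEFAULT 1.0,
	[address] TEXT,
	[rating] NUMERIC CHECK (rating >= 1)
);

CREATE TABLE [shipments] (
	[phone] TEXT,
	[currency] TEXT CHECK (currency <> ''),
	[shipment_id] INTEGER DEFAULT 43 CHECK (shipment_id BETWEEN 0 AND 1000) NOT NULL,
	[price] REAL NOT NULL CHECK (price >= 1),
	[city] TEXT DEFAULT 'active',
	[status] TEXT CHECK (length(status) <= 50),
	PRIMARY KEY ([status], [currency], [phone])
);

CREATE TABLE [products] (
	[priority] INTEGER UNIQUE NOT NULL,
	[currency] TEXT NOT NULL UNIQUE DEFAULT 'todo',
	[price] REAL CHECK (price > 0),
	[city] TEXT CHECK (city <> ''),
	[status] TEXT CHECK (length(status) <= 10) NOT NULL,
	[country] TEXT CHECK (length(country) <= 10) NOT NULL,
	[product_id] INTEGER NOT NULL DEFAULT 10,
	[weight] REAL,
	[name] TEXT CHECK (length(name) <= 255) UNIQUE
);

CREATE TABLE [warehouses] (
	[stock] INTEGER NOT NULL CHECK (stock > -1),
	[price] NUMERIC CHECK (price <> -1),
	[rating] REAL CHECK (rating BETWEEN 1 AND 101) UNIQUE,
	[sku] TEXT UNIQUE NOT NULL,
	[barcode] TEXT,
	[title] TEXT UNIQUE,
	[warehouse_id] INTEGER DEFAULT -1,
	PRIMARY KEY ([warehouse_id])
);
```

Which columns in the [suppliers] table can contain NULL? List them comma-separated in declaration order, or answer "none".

supplier_id, email, discount, address, rating

- supplier_id: no NOT NULL constraint applies → nullable.
- email: UNIQUE does not imply NOT NULL → nullable.
- currency: declared NOT NULL → not nullable.
- discount: CHECK does not forbid NULL (a CHECK constraint passes when its expression is NULL) → nullable.
- address: no NOT NULL constraint applies → nullable.
- rating: CHECK does not forbid NULL (a CHECK constraint passes when its expression is NULL) → nullable.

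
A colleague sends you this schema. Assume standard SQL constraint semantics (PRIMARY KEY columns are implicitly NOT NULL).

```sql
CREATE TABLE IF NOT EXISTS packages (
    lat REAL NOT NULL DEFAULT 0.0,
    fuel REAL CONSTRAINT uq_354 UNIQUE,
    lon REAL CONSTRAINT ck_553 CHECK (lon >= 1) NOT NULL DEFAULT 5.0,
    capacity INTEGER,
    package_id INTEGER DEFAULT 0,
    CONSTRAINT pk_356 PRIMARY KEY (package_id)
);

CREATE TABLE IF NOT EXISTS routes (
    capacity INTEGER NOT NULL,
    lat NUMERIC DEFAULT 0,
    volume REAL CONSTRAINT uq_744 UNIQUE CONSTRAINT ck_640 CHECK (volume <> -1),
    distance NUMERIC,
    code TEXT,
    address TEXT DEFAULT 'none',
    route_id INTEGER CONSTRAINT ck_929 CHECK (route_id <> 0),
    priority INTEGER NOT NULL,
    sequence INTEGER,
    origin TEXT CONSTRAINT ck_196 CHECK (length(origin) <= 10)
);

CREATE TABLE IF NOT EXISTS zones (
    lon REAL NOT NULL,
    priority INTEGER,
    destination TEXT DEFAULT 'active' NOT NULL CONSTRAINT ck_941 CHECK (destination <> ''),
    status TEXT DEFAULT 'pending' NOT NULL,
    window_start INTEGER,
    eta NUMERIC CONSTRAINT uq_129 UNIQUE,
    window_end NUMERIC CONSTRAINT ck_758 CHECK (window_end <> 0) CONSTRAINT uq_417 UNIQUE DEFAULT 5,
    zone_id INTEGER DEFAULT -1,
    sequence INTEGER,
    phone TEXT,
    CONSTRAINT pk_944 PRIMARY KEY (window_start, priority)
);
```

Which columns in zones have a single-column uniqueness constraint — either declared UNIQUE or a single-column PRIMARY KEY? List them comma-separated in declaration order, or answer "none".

eta, window_end

- lon: no UNIQUE or single-column PK constraint.
- priority: part of a composite PRIMARY KEY — only the tuple is unique, not this column on its own.
- destination: no UNIQUE or single-column PK constraint.
- status: no UNIQUE or single-column PK constraint.
- window_start: part of a composite PRIMARY KEY — only the tuple is unique, not this column on its own.
- eta: declared UNIQUE → unique.
- window_end: declared UNIQUE → unique.
- zone_id: no UNIQUE or single-column PK constraint.
- sequence: no UNIQUE or single-column PK constraint.
- phone: no UNIQUE or single-column PK constraint.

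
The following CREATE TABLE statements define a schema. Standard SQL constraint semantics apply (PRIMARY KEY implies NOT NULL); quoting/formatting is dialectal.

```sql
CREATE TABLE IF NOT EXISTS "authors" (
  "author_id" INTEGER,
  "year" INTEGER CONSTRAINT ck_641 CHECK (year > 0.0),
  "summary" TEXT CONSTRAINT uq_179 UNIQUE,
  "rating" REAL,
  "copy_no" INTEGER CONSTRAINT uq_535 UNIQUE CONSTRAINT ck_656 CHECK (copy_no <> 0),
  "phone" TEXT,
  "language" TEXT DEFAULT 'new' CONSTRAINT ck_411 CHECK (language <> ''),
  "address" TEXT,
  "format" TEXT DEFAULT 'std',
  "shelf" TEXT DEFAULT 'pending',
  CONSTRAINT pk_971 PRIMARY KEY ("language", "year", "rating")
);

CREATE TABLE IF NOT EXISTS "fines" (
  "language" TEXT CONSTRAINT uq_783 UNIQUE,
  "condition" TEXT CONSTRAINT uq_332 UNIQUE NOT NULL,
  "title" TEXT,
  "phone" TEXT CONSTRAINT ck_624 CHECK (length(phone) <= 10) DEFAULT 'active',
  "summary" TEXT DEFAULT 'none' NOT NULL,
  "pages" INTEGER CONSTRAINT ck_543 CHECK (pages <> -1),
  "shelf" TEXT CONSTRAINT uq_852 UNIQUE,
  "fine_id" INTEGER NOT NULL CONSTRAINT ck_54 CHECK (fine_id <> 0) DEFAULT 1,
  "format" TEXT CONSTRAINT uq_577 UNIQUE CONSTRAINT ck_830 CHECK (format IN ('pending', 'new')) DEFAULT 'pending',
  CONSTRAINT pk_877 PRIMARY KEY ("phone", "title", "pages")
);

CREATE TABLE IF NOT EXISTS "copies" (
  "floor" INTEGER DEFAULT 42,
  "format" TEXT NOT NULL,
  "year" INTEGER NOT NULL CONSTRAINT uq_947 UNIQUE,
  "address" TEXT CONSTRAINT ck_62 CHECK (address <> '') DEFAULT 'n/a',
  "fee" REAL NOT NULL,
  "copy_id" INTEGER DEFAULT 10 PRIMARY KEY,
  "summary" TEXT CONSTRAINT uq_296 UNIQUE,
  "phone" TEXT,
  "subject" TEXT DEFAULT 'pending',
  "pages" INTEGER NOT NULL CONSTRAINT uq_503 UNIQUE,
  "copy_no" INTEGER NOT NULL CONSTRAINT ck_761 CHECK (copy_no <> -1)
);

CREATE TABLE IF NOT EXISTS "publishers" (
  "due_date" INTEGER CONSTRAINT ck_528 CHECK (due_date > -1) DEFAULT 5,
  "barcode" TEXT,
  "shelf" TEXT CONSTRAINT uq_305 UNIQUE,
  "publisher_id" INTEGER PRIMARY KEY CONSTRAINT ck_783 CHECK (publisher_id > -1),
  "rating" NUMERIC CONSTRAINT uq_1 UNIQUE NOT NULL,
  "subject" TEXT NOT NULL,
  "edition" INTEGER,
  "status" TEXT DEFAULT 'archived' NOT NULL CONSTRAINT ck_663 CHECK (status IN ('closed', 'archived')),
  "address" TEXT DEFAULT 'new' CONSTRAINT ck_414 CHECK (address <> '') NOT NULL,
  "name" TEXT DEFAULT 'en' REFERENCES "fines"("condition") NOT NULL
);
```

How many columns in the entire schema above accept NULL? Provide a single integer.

19

authors: 7 nullable (author_id, summary, copy_no, phone, address, format, shelf — PK (language, year, rating) and explicit NOT NULL columns excluded).
fines: 3 nullable (language, shelf, format — PK (phone, title, pages) and explicit NOT NULL columns excluded).
copies: 5 nullable (floor, address, summary, phone, subject — PK (copy_id) and explicit NOT NULL columns excluded).
publishers: 4 nullable (due_date, barcode, shelf, edition — PK (publisher_id) and explicit NOT NULL columns excluded).
Total: 7 + 3 + 5 + 4 = 19.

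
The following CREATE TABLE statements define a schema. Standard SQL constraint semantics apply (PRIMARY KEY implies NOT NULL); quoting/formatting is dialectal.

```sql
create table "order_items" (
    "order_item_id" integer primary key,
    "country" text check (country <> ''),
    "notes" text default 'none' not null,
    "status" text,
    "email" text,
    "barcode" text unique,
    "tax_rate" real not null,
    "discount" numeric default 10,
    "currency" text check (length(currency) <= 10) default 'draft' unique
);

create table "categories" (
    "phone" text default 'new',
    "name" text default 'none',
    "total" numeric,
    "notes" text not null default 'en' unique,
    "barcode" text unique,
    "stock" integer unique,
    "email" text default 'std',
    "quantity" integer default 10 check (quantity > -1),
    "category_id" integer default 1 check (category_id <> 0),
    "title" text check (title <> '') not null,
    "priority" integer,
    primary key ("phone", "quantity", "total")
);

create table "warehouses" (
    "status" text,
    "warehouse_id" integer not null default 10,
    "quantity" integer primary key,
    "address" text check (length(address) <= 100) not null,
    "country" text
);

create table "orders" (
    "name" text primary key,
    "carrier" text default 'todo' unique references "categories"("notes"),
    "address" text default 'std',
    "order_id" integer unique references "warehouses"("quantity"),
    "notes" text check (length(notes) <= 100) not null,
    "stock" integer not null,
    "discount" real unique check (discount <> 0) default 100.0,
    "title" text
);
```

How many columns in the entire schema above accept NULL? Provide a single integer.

19

order_items: 6 nullable (country, status, email, barcode, discount, currency — PK (order_item_id) and explicit NOT NULL columns excluded).
categories: 6 nullable (name, barcode, stock, email, category_id, priority — PK (phone, quantity, total) and explicit NOT NULL columns excluded).
warehouses: 2 nullable (status, country — PK (quantity) and explicit NOT NULL columns excluded).
orders: 5 nullable (carrier, address, order_id, discount, title — PK (name) and explicit NOT NULL columns excluded).
Total: 6 + 6 + 2 + 5 = 19.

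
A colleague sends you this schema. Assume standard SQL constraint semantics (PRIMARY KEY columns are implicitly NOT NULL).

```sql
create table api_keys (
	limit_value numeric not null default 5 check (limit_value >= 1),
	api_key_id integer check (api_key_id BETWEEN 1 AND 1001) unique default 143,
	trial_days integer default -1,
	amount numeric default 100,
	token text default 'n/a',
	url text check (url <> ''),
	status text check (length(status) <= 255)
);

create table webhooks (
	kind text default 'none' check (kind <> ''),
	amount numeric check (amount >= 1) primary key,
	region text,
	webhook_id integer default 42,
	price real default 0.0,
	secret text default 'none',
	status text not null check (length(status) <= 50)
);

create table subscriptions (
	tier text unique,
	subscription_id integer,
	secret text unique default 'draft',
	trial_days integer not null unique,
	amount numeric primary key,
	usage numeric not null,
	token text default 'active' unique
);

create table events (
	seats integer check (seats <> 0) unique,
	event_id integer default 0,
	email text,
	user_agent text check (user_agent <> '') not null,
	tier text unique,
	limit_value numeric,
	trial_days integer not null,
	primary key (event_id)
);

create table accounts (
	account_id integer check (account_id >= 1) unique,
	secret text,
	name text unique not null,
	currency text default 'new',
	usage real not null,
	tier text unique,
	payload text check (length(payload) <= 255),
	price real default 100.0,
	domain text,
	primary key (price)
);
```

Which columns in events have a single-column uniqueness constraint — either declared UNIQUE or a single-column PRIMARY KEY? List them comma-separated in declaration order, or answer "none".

seats, event_id, tier

- seats: declared UNIQUE → unique.
- event_id: single-column PRIMARY KEY → unique.
- email: no UNIQUE or single-column PK constraint.
- user_agent: no UNIQUE or single-column PK constraint.
- tier: declared UNIQUE → unique.
- limit_value: no UNIQUE or single-column PK constraint.
- trial_days: no UNIQUE or single-column PK constraint.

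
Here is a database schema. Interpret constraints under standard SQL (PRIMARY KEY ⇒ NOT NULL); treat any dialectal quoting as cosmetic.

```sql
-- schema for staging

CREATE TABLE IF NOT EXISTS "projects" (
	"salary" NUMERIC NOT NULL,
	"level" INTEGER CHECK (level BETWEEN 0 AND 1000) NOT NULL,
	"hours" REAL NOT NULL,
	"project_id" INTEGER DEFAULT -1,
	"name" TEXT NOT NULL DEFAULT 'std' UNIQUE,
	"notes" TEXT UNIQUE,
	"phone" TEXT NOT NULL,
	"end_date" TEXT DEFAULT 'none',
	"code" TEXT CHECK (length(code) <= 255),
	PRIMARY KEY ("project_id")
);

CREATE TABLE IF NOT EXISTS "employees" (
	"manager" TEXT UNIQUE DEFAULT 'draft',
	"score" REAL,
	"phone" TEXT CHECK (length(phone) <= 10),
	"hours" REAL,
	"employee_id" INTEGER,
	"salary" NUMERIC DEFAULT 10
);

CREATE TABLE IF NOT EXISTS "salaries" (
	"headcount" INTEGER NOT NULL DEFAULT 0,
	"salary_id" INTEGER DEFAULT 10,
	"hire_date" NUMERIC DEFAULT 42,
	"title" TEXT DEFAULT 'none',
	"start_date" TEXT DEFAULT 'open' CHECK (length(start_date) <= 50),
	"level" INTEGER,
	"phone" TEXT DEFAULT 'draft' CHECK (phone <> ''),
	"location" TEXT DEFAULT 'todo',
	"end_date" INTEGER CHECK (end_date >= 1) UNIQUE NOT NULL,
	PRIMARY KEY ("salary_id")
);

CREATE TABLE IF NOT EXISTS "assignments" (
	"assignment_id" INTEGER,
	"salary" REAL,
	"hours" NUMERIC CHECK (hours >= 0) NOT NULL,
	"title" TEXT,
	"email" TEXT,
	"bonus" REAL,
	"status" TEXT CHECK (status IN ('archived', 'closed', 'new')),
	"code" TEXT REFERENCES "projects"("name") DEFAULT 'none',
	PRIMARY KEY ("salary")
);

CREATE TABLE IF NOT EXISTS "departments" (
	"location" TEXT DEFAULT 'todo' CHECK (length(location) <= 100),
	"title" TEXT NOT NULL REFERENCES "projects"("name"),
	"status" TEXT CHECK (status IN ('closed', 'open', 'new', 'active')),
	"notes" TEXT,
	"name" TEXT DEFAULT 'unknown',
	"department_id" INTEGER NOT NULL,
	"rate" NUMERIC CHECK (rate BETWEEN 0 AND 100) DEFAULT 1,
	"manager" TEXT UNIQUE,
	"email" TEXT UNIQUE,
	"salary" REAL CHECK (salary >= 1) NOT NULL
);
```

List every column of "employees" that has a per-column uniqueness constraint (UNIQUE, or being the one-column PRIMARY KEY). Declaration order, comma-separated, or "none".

manager

- manager: declared UNIQUE → unique.
- score: no UNIQUE or single-column PK constraint.
- phone: no UNIQUE or single-column PK constraint.
- hours: no UNIQUE or single-column PK constraint.
- employee_id: no UNIQUE or single-column PK constraint.
- salary: no UNIQUE or single-column PK constraint.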